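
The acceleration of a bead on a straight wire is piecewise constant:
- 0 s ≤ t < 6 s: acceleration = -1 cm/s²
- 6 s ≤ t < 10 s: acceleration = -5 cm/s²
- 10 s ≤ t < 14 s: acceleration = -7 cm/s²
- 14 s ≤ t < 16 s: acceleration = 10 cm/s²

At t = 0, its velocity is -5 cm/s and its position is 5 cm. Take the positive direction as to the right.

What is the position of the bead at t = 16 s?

-405 cm

On each constant-a segment, Δv = aΔt and Δx = v₀Δt + ½aΔt²; chain segment to segment.
0–6 s: v starts -5 cm/s; Δx = -5·6 + ½·-1·6² = -48 cm; v ends -11 cm/s.
6–10 s: v starts -11 cm/s; Δx = -11·4 + ½·-5·4² = -84 cm; v ends -31 cm/s.
10–14 s: v starts -31 cm/s; Δx = -31·4 + ½·-7·4² = -180 cm; v ends -59 cm/s.
14–16 s: v starts -59 cm/s; Δx = -59·2 + ½·10·2² = -98 cm; v ends -39 cm/s.
x(16) = 5 + Σ Δx = -405 cm.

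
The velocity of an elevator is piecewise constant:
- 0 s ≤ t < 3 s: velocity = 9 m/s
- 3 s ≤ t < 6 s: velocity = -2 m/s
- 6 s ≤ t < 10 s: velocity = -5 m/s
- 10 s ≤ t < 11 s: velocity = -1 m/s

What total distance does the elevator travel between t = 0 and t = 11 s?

Total distance travelled is ∫|v| dt — sum the magnitudes of each area piece.
0–3 s: |9| × 3 = 27 m
3–6 s: |-2| × 3 = 6 m
6–10 s: |-5| × 4 = 20 m
10–11 s: |-1| × 1 = 1 m
Total distance = 54 m

54 m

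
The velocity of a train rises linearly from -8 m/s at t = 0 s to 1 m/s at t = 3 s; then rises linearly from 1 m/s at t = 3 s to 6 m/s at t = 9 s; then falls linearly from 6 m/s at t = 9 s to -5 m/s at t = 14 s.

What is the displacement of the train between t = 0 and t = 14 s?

13 m

Net displacement equals the area under the velocity-time graph (areas below the axis count negative).
0–3 s: ½(-8 + 1)(3) = -10.5 m
3–9 s: ½(1 + 6)(6) = 21 m
9–14 s: ½(6 + -5)(5) = 2.5 m
Net displacement = 13 m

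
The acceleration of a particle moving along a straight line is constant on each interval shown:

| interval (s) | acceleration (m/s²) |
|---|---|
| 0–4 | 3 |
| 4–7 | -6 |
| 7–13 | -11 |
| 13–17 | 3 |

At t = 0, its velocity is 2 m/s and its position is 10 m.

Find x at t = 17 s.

-421 m

On each constant-a segment, Δv = aΔt and Δx = v₀Δt + ½aΔt²; chain segment to segment.
0–4 s: v starts 2 m/s; Δx = 2·4 + ½·3·4² = 32 m; v ends 14 m/s.
4–7 s: v starts 14 m/s; Δx = 14·3 + ½·-6·3² = 15 m; v ends -4 m/s.
7–13 s: v starts -4 m/s; Δx = -4·6 + ½·-11·6² = -222 m; v ends -70 m/s.
13–17 s: v starts -70 m/s; Δx = -70·4 + ½·3·4² = -256 m; v ends -58 m/s.
x(17) = 10 + Σ Δx = -421 m.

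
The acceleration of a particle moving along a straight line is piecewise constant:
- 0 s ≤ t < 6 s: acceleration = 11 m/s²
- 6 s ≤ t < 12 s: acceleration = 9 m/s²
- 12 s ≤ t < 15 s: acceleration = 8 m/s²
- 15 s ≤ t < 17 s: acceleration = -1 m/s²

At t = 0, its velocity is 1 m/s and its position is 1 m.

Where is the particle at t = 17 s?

On each constant-a segment, Δv = aΔt and Δx = v₀Δt + ½aΔt²; chain segment to segment.
0–6 s: v starts 1 m/s; Δx = 1·6 + ½·11·6² = 204 m; v ends 67 m/s.
6–12 s: v starts 67 m/s; Δx = 67·6 + ½·9·6² = 564 m; v ends 121 m/s.
12–15 s: v starts 121 m/s; Δx = 121·3 + ½·8·3² = 399 m; v ends 145 m/s.
15–17 s: v starts 145 m/s; Δx = 145·2 + ½·-1·2² = 288 m; v ends 143 m/s.
x(17) = 1 + Σ Δx = 1456 m.

1456 m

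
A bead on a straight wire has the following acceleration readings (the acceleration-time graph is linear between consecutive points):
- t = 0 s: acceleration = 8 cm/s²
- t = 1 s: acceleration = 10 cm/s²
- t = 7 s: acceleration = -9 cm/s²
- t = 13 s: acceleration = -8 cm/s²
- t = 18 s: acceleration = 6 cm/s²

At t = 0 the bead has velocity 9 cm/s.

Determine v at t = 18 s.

Δv equals the area under the a-t graph; then v = v₀ + Δv.
0–1 s: ½(8 + 10)(1) = 9 cm/s
1–7 s: ½(10 + -9)(6) = 3 cm/s
7–13 s: ½(-9 + -8)(6) = -51 cm/s
13–18 s: ½(-8 + 6)(5) = -5 cm/s
Δv = -44 cm/s, so v(18) = 9 + (-44) = -35 cm/s.

-35 cm/s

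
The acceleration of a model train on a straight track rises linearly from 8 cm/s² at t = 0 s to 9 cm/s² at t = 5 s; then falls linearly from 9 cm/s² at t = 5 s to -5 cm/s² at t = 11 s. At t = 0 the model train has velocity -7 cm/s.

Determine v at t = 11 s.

47.5 cm/s

Δv equals the area under the a-t graph; then v = v₀ + Δv.
0–5 s: ½(8 + 9)(5) = 42.5 cm/s
5–11 s: ½(9 + -5)(6) = 12 cm/s
Δv = 54.5 cm/s, so v(11) = -7 + (54.5) = 47.5 cm/s.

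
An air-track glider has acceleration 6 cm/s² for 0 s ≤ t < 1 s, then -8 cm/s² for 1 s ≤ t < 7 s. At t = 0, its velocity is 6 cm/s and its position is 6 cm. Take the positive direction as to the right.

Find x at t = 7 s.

-57 cm

On each constant-a segment, Δv = aΔt and Δx = v₀Δt + ½aΔt²; chain segment to segment.
0–1 s: v starts 6 cm/s; Δx = 6·1 + ½·6·1² = 9 cm; v ends 12 cm/s.
1–7 s: v starts 12 cm/s; Δx = 12·6 + ½·-8·6² = -72 cm; v ends -36 cm/s.
x(7) = 6 + Σ Δx = -57 cm.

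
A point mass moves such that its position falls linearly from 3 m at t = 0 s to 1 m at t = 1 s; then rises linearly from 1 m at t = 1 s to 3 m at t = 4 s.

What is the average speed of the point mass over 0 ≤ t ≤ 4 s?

1 m/s

Average speed = (total path length)/(elapsed time); on a piecewise-linear x-t graph the path length is Σ|Δx|.
0–1 s: |Δx| = |1 − 3| = 2 m
1–4 s: |Δx| = |3 − 1| = 2 m
Total path = 4 m; average speed = 4/4 = 1 m/s.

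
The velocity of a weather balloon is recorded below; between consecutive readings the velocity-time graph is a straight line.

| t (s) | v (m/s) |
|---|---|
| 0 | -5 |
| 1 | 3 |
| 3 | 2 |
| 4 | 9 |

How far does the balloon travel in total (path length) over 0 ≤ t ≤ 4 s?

Distance (not displacement) is the total path length: add the absolute areas under v-t.
0–1 s: v = 0 at t = 0.625 s; triangle areas 1.5625 + 0.5625 = 2.125 m
1–3 s: |½(3 + 2)(2)| = 5 m
3–4 s: |½(2 + 9)(1)| = 5.5 m
Total distance = 12.625 m

12.625 m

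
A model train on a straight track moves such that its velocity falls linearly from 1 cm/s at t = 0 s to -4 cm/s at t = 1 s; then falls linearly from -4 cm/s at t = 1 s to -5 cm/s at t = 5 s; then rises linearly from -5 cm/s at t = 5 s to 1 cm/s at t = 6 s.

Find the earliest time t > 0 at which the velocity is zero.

v changes sign on 0–1 s (from 1 to -4); the graph is linear there, so v = 0 at t = 0 + (-1)·(1 − 0)/(-4 − 1) = 0.2 s.

t = 0.2 s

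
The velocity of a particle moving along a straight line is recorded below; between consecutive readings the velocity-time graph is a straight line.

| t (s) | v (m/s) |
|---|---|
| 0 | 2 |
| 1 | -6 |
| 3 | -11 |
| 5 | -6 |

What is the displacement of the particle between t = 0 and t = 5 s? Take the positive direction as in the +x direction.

Net displacement equals the area under the velocity-time graph (areas below the axis count negative).
0–1 s: ½(2 + -6)(1) = -2 m
1–3 s: ½(-6 + -11)(2) = -17 m
3–5 s: ½(-11 + -6)(2) = -17 m
Net displacement = -36 m

-36 m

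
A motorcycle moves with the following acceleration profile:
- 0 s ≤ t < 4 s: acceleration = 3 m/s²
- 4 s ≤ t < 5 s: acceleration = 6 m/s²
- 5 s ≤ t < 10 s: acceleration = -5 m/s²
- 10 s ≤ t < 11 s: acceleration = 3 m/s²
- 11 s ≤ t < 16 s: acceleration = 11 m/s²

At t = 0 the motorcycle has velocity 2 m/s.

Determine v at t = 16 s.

53 m/s

Δv equals the area under the a-t graph; then v = v₀ + Δv.
0–4 s: 3 × 4 = 12 m/s
4–5 s: 6 × 1 = 6 m/s
5–10 s: -5 × 5 = -25 m/s
10–11 s: 3 × 1 = 3 m/s
11–16 s: 11 × 5 = 55 m/s
Δv = 51 m/s, so v(16) = 2 + (51) = 53 m/s.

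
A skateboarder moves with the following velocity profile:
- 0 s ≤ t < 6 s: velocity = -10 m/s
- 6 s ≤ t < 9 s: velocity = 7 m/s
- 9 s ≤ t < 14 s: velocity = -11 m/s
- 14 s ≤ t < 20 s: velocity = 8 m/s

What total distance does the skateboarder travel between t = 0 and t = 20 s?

184 m

Distance (not displacement) is the total path length: add the absolute areas under v-t.
0–6 s: |-10| × 6 = 60 m
6–9 s: |7| × 3 = 21 m
9–14 s: |-11| × 5 = 55 m
14–20 s: |8| × 6 = 48 m
Total distance = 184 m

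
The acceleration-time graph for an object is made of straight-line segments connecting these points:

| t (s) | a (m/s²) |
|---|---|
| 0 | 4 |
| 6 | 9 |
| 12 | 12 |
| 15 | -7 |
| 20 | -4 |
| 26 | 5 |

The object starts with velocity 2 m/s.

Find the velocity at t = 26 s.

87 m/s

Δv equals the area under the a-t graph; then v = v₀ + Δv.
0–6 s: ½(4 + 9)(6) = 39 m/s
6–12 s: ½(9 + 12)(6) = 63 m/s
12–15 s: ½(12 + -7)(3) = 7.5 m/s
15–20 s: ½(-7 + -4)(5) = -27.5 m/s
20–26 s: ½(-4 + 5)(6) = 3 m/s
Δv = 85 m/s, so v(26) = 2 + (85) = 87 m/s.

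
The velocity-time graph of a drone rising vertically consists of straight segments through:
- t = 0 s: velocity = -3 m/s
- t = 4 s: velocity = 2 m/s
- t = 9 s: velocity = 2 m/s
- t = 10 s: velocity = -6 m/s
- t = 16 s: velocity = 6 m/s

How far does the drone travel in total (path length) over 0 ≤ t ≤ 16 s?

Total distance travelled is ∫|v| dt — sum the magnitudes of each area piece.
0–4 s: v = 0 at t = 2.4 s; triangle areas 3.6 + 1.6 = 5.2 m
4–9 s: |2| × 5 = 10 m
9–10 s: v = 0 at t = 9.25 s; triangle areas 0.25 + 2.25 = 2.5 m
10–16 s: v = 0 at t = 13 s; triangle areas 9 + 9 = 18 m
Total distance = 35.7 m

35.7 m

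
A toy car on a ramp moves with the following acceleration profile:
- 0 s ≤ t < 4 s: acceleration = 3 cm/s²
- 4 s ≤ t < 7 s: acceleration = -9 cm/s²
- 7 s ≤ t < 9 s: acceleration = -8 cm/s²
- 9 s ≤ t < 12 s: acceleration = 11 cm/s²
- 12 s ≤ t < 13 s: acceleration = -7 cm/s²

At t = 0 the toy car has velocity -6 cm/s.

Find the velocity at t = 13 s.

-11 cm/s

Δv equals the area under the a-t graph; then v = v₀ + Δv.
0–4 s: 3 × 4 = 12 cm/s
4–7 s: -9 × 3 = -27 cm/s
7–9 s: -8 × 2 = -16 cm/s
9–12 s: 11 × 3 = 33 cm/s
12–13 s: -7 × 1 = -7 cm/s
Δv = -5 cm/s, so v(13) = -6 + (-5) = -11 cm/s.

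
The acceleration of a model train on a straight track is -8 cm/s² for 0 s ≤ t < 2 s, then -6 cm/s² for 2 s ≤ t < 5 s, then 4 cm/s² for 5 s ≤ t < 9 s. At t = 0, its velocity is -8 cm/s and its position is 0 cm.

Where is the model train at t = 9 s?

-267 cm

On each constant-a segment, Δv = aΔt and Δx = v₀Δt + ½aΔt²; chain segment to segment.
0–2 s: v starts -8 cm/s; Δx = -8·2 + ½·-8·2² = -32 cm; v ends -24 cm/s.
2–5 s: v starts -24 cm/s; Δx = -24·3 + ½·-6·3² = -99 cm; v ends -42 cm/s.
5–9 s: v starts -42 cm/s; Δx = -42·4 + ½·4·4² = -136 cm; v ends -26 cm/s.
x(9) = 0 + Σ Δx = -267 cm.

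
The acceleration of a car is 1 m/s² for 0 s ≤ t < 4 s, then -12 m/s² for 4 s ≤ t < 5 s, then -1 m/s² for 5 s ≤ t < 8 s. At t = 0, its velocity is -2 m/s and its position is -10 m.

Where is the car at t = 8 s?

On each constant-a segment, Δv = aΔt and Δx = v₀Δt + ½aΔt²; chain segment to segment.
0–4 s: v starts -2 m/s; Δx = -2·4 + ½·1·4² = 0 m; v ends 2 m/s.
4–5 s: v starts 2 m/s; Δx = 2·1 + ½·-12·1² = -4 m; v ends -10 m/s.
5–8 s: v starts -10 m/s; Δx = -10·3 + ½·-1·3² = -34.5 m; v ends -13 m/s.
x(8) = -10 + Σ Δx = -48.5 m.

-48.5 m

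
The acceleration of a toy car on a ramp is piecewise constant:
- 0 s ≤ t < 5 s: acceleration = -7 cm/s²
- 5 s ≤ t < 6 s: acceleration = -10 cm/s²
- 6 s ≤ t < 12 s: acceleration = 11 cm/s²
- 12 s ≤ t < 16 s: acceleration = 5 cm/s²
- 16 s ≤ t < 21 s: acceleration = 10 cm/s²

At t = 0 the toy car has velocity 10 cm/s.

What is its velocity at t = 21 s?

Δv equals the area under the a-t graph; then v = v₀ + Δv.
0–5 s: -7 × 5 = -35 cm/s
5–6 s: -10 × 1 = -10 cm/s
6–12 s: 11 × 6 = 66 cm/s
12–16 s: 5 × 4 = 20 cm/s
16–21 s: 10 × 5 = 50 cm/s
Δv = 91 cm/s, so v(21) = 10 + (91) = 101 cm/s.

101 cm/s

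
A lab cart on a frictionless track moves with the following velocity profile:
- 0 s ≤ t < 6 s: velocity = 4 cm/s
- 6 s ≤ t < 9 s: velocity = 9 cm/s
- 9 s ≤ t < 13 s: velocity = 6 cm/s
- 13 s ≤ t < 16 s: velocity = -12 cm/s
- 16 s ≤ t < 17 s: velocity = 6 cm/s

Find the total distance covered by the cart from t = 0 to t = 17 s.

Total distance travelled is ∫|v| dt — sum the magnitudes of each area piece.
0–6 s: |4| × 6 = 24 cm
6–9 s: |9| × 3 = 27 cm
9–13 s: |6| × 4 = 24 cm
13–16 s: |-12| × 3 = 36 cm
16–17 s: |6| × 1 = 6 cm
Total distance = 117 cm

117 cm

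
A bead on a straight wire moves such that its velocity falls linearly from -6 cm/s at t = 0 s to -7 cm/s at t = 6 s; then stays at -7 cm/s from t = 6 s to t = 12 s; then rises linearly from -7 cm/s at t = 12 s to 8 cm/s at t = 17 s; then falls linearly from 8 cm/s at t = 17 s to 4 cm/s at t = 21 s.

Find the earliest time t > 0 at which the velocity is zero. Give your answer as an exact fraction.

v changes sign on 12–17 s (from -7 to 8); the graph is linear there, so v = 0 at t = 12 + (7)·(17 − 12)/(8 − -7) = 43/3 s.

t = 43/3 s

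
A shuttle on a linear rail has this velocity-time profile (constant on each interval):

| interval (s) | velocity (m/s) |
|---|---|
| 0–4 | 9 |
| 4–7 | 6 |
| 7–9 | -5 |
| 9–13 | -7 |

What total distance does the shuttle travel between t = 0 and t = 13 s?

Total distance travelled is ∫|v| dt — sum the magnitudes of each area piece.
0–4 s: |9| × 4 = 36 m
4–7 s: |6| × 3 = 18 m
7–9 s: |-5| × 2 = 10 m
9–13 s: |-7| × 4 = 28 m
Total distance = 92 m

92 m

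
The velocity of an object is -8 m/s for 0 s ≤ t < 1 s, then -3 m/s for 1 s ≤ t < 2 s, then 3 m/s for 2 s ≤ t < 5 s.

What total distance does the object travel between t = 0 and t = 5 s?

20 m

Total distance travelled is ∫|v| dt — sum the magnitudes of each area piece.
0–1 s: |-8| × 1 = 8 m
1–2 s: |-3| × 1 = 3 m
2–5 s: |3| × 3 = 9 m
Total distance = 20 m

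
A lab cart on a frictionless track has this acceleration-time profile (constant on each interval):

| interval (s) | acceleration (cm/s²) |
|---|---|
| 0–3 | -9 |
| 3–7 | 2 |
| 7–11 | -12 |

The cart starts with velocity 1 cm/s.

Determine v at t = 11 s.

Δv equals the area under the a-t graph; then v = v₀ + Δv.
0–3 s: -9 × 3 = -27 cm/s
3–7 s: 2 × 4 = 8 cm/s
7–11 s: -12 × 4 = -48 cm/s
Δv = -67 cm/s, so v(11) = 1 + (-67) = -66 cm/s.

-66 cm/s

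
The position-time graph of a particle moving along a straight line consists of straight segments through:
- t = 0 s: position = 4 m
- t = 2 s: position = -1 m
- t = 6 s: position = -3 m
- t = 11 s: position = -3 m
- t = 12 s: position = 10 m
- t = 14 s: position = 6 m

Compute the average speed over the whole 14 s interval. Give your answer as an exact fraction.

Average speed = (total path length)/(elapsed time); on a piecewise-linear x-t graph the path length is Σ|Δx|.
0–2 s: |Δx| = |-1 − 4| = 5 m
2–6 s: |Δx| = |-3 − -1| = 2 m
6–11 s: |Δx| = |-3 − -3| = 0 m
11–12 s: |Δx| = |10 − -3| = 13 m
12–14 s: |Δx| = |6 − 10| = 4 m
Total path = 24 m; average speed = 24/14 = 12/7 m/s.

12/7 m/s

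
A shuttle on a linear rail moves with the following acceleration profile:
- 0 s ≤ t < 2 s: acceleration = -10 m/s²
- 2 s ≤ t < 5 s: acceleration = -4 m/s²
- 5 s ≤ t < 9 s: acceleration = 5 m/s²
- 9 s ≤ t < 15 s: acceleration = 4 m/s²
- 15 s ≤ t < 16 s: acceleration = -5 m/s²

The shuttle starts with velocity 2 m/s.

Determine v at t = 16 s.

Δv equals the area under the a-t graph; then v = v₀ + Δv.
0–2 s: -10 × 2 = -20 m/s
2–5 s: -4 × 3 = -12 m/s
5–9 s: 5 × 4 = 20 m/s
9–15 s: 4 × 6 = 24 m/s
15–16 s: -5 × 1 = -5 m/s
Δv = 7 m/s, so v(16) = 2 + (7) = 9 m/s.

9 m/s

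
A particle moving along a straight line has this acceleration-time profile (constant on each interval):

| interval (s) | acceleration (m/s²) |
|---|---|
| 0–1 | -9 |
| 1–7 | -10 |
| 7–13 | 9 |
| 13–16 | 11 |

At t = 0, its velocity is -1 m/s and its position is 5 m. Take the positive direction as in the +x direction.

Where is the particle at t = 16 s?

On each constant-a segment, Δv = aΔt and Δx = v₀Δt + ½aΔt²; chain segment to segment.
0–1 s: v starts -1 m/s; Δx = -1·1 + ½·-9·1² = -5.5 m; v ends -10 m/s.
1–7 s: v starts -10 m/s; Δx = -10·6 + ½·-10·6² = -240 m; v ends -70 m/s.
7–13 s: v starts -70 m/s; Δx = -70·6 + ½·9·6² = -258 m; v ends -16 m/s.
13–16 s: v starts -16 m/s; Δx = -16·3 + ½·11·3² = 1.5 m; v ends 17 m/s.
x(16) = 5 + Σ Δx = -497 m.

-497 m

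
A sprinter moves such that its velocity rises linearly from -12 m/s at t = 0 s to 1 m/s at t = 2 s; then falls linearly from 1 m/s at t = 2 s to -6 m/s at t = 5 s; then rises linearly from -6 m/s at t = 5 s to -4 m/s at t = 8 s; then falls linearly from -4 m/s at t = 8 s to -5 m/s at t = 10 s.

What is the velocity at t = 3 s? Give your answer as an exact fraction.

-4/3 m/s

On 2–5 s the graph is linear from 1 to -6 m/s: v(3) = 1 + (-6 − 1)·(3 − 2)/(5 − 2) = -4/3 m/s.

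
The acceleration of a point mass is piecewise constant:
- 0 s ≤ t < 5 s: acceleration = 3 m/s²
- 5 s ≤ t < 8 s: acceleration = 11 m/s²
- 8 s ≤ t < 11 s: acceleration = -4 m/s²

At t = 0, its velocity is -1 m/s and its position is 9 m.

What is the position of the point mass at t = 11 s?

On each constant-a segment, Δv = aΔt and Δx = v₀Δt + ½aΔt²; chain segment to segment.
0–5 s: v starts -1 m/s; Δx = -1·5 + ½·3·5² = 32.5 m; v ends 14 m/s.
5–8 s: v starts 14 m/s; Δx = 14·3 + ½·11·3² = 91.5 m; v ends 47 m/s.
8–11 s: v starts 47 m/s; Δx = 47·3 + ½·-4·3² = 123 m; v ends 35 m/s.
x(11) = 9 + Σ Δx = 256 m.

256 m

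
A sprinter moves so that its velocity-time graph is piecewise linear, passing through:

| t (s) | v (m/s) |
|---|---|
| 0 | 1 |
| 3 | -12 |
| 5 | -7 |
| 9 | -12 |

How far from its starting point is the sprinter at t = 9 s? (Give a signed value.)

Displacement is the signed area under the v-t curve.
0–3 s: ½(1 + -12)(3) = -16.5 m
3–5 s: ½(-12 + -7)(2) = -19 m
5–9 s: ½(-7 + -12)(4) = -38 m
Net displacement = -73.5 m

-73.5 m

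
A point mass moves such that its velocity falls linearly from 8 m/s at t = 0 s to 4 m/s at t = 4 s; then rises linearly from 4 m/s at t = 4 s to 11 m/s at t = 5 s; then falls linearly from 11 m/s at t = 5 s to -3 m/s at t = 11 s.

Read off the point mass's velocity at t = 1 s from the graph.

On 0–4 s the graph is linear from 8 to 4 m/s: v(1) = 8 + (4 − 8)·(1 − 0)/(4 − 0) = 7 m/s.

7 m/s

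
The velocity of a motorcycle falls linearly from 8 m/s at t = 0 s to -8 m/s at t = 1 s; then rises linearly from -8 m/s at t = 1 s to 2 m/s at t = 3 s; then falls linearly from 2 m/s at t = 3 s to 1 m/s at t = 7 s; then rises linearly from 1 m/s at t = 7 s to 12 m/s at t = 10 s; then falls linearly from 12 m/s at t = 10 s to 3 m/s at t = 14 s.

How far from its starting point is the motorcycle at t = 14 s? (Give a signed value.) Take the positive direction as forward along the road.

49.5 m

Displacement is the signed area under the v-t curve.
0–1 s: ½(8 + -8)(1) = 0 m
1–3 s: ½(-8 + 2)(2) = -6 m
3–7 s: ½(2 + 1)(4) = 6 m
7–10 s: ½(1 + 12)(3) = 19.5 m
10–14 s: ½(12 + 3)(4) = 30 m
Net displacement = 49.5 m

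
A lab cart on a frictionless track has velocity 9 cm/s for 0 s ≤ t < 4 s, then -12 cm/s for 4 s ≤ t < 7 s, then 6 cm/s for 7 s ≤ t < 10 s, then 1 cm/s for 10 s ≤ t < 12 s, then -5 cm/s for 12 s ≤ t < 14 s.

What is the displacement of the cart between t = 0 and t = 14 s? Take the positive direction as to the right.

10 cm

Displacement is the signed area under the v-t curve.
0–4 s: 9 × 4 = 36 cm
4–7 s: -12 × 3 = -36 cm
7–10 s: 6 × 3 = 18 cm
10–12 s: 1 × 2 = 2 cm
12–14 s: -5 × 2 = -10 cm
Net displacement = 10 cm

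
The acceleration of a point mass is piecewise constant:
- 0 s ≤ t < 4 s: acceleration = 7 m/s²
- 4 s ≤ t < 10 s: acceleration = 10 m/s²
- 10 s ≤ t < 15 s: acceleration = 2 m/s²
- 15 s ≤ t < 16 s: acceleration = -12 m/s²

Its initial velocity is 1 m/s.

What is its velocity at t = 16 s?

87 m/s

Δv equals the area under the a-t graph; then v = v₀ + Δv.
0–4 s: 7 × 4 = 28 m/s
4–10 s: 10 × 6 = 60 m/s
10–15 s: 2 × 5 = 10 m/s
15–16 s: -12 × 1 = -12 m/s
Δv = 86 m/s, so v(16) = 1 + (86) = 87 m/s.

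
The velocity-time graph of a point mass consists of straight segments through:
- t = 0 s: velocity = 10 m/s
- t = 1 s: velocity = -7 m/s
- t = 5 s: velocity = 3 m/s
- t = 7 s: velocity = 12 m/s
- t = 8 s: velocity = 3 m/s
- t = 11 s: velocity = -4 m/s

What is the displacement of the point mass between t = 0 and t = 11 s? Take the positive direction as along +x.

14.5 m

Net displacement equals the area under the velocity-time graph (areas below the axis count negative).
0–1 s: ½(10 + -7)(1) = 1.5 m
1–5 s: ½(-7 + 3)(4) = -8 m
5–7 s: ½(3 + 12)(2) = 15 m
7–8 s: ½(12 + 3)(1) = 7.5 m
8–11 s: ½(3 + -4)(3) = -1.5 m
Net displacement = 14.5 m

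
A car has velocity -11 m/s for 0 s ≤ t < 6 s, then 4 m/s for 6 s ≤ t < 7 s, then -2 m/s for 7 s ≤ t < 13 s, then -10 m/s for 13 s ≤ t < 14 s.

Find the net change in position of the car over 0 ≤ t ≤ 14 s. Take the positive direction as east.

Net displacement equals the area under the velocity-time graph (areas below the axis count negative).
0–6 s: -11 × 6 = -66 m
6–7 s: 4 × 1 = 4 m
7–13 s: -2 × 6 = -12 m
13–14 s: -10 × 1 = -10 m
Net displacement = -84 m

-84 m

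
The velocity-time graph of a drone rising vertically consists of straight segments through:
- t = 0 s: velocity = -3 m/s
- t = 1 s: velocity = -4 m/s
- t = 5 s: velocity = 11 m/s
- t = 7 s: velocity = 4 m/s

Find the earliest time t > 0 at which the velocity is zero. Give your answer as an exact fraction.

t = 31/15 s

v changes sign on 1–5 s (from -4 to 11); the graph is linear there, so v = 0 at t = 1 + (4)·(5 − 1)/(11 − -4) = 31/15 s.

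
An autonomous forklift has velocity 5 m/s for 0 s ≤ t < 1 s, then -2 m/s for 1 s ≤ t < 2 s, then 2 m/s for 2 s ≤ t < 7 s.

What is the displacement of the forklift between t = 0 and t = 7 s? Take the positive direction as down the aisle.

13 m

Displacement is the signed area under the v-t curve.
0–1 s: 5 × 1 = 5 m
1–2 s: -2 × 1 = -2 m
2–7 s: 2 × 5 = 10 m
Net displacement = 13 m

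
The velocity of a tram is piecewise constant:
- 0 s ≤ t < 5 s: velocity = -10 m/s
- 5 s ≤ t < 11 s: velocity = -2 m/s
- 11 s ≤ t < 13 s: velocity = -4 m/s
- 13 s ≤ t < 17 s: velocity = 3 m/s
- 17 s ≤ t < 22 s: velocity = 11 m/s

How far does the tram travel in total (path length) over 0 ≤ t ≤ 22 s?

137 m

Distance (not displacement) is the total path length: add the absolute areas under v-t.
0–5 s: |-10| × 5 = 50 m
5–11 s: |-2| × 6 = 12 m
11–13 s: |-4| × 2 = 8 m
13–17 s: |3| × 4 = 12 m
17–22 s: |11| × 5 = 55 m
Total distance = 137 m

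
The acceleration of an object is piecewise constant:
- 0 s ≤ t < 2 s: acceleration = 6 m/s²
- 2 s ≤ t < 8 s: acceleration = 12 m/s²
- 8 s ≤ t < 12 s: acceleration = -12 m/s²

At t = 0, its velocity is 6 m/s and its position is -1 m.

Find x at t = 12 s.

On each constant-a segment, Δv = aΔt and Δx = v₀Δt + ½aΔt²; chain segment to segment.
0–2 s: v starts 6 m/s; Δx = 6·2 + ½·6·2² = 24 m; v ends 18 m/s.
2–8 s: v starts 18 m/s; Δx = 18·6 + ½·12·6² = 324 m; v ends 90 m/s.
8–12 s: v starts 90 m/s; Δx = 90·4 + ½·-12·4² = 264 m; v ends 42 m/s.
x(12) = -1 + Σ Δx = 611 m.

611 m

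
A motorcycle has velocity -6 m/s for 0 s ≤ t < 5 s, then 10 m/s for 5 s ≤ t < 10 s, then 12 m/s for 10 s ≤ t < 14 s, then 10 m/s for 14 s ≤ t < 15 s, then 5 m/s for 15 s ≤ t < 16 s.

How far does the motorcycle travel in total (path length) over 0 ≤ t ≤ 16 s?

Total distance travelled is ∫|v| dt — sum the magnitudes of each area piece.
0–5 s: |-6| × 5 = 30 m
5–10 s: |10| × 5 = 50 m
10–14 s: |12| × 4 = 48 m
14–15 s: |10| × 1 = 10 m
15–16 s: |5| × 1 = 5 m
Total distance = 143 m

143 m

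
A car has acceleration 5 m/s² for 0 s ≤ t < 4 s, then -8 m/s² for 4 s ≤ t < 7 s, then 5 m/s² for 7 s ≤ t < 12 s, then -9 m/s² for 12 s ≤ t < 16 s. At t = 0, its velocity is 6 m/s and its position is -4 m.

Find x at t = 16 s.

210.5 m

On each constant-a segment, Δv = aΔt and Δx = v₀Δt + ½aΔt²; chain segment to segment.
0–4 s: v starts 6 m/s; Δx = 6·4 + ½·5·4² = 64 m; v ends 26 m/s.
4–7 s: v starts 26 m/s; Δx = 26·3 + ½·-8·3² = 42 m; v ends 2 m/s.
7–12 s: v starts 2 m/s; Δx = 2·5 + ½·5·5² = 72.5 m; v ends 27 m/s.
12–16 s: v starts 27 m/s; Δx = 27·4 + ½·-9·4² = 36 m; v ends -9 m/s.
x(16) = -4 + Σ Δx = 210.5 m.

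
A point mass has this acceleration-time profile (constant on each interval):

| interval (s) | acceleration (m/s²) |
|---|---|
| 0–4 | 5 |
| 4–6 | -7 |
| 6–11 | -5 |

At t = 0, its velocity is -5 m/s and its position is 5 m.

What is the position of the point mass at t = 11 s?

-16.5 m

On each constant-a segment, Δv = aΔt and Δx = v₀Δt + ½aΔt²; chain segment to segment.
0–4 s: v starts -5 m/s; Δx = -5·4 + ½·5·4² = 20 m; v ends 15 m/s.
4–6 s: v starts 15 m/s; Δx = 15·2 + ½·-7·2² = 16 m; v ends 1 m/s.
6–11 s: v starts 1 m/s; Δx = 1·5 + ½·-5·5² = -57.5 m; v ends -24 m/s.
x(11) = 5 + Σ Δx = -16.5 m.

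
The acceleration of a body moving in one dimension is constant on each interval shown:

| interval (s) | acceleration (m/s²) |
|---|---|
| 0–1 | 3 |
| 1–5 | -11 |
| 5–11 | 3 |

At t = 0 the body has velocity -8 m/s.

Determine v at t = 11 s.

-31 m/s

Δv equals the area under the a-t graph; then v = v₀ + Δv.
0–1 s: 3 × 1 = 3 m/s
1–5 s: -11 × 4 = -44 m/s
5–11 s: 3 × 6 = 18 m/s
Δv = -23 m/s, so v(11) = -8 + (-23) = -31 m/s.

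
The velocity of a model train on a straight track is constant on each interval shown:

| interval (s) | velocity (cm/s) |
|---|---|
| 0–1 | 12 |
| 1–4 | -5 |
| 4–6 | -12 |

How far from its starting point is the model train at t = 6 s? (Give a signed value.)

Displacement is the signed area under the v-t curve.
0–1 s: 12 × 1 = 12 cm
1–4 s: -5 × 3 = -15 cm
4–6 s: -12 × 2 = -24 cm
Net displacement = -27 cm

-27 cm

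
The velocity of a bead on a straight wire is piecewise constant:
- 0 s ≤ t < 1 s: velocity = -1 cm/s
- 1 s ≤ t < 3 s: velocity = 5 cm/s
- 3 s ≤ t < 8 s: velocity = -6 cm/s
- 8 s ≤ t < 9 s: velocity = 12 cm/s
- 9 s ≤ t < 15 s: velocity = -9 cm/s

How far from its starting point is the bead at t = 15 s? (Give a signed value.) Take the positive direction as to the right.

-63 cm

Displacement is the signed area under the v-t curve.
0–1 s: -1 × 1 = -1 cm
1–3 s: 5 × 2 = 10 cm
3–8 s: -6 × 5 = -30 cm
8–9 s: 12 × 1 = 12 cm
9–15 s: -9 × 6 = -54 cm
Net displacement = -63 cm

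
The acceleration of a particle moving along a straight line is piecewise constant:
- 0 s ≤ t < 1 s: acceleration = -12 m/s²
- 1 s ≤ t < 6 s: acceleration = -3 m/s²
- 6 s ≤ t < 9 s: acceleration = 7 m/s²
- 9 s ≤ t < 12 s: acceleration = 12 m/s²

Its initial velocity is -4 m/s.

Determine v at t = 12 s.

26 m/s

Δv equals the area under the a-t graph; then v = v₀ + Δv.
0–1 s: -12 × 1 = -12 m/s
1–6 s: -3 × 5 = -15 m/s
6–9 s: 7 × 3 = 21 m/s
9–12 s: 12 × 3 = 36 m/s
Δv = 30 m/s, so v(12) = -4 + (30) = 26 m/s.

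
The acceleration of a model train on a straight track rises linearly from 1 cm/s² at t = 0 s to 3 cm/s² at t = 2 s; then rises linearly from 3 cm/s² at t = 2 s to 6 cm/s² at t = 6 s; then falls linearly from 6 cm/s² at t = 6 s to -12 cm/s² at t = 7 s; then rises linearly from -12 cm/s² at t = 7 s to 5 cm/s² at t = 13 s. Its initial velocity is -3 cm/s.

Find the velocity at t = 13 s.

-5 cm/s

Δv equals the area under the a-t graph; then v = v₀ + Δv.
0–2 s: ½(1 + 3)(2) = 4 cm/s
2–6 s: ½(3 + 6)(4) = 18 cm/s
6–7 s: ½(6 + -12)(1) = -3 cm/s
7–13 s: ½(-12 + 5)(6) = -21 cm/s
Δv = -2 cm/s, so v(13) = -3 + (-2) = -5 cm/s.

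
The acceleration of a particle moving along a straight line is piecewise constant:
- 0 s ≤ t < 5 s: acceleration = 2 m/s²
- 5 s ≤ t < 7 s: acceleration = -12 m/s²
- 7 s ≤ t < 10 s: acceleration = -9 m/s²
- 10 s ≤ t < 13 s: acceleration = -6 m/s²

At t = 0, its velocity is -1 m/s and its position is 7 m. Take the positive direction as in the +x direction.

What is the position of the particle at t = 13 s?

On each constant-a segment, Δv = aΔt and Δx = v₀Δt + ½aΔt²; chain segment to segment.
0–5 s: v starts -1 m/s; Δx = -1·5 + ½·2·5² = 20 m; v ends 9 m/s.
5–7 s: v starts 9 m/s; Δx = 9·2 + ½·-12·2² = -6 m; v ends -15 m/s.
7–10 s: v starts -15 m/s; Δx = -15·3 + ½·-9·3² = -85.5 m; v ends -42 m/s.
10–13 s: v starts -42 m/s; Δx = -42·3 + ½·-6·3² = -153 m; v ends -60 m/s.
x(13) = 7 + Σ Δx = -217.5 m.

-217.5 m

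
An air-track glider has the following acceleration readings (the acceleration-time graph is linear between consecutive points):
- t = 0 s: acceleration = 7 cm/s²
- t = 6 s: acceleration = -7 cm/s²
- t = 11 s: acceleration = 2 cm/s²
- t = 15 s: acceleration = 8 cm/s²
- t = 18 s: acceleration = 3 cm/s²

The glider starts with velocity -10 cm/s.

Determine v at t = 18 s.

Δv equals the area under the a-t graph; then v = v₀ + Δv.
0–6 s: ½(7 + -7)(6) = 0 cm/s
6–11 s: ½(-7 + 2)(5) = -12.5 cm/s
11–15 s: ½(2 + 8)(4) = 20 cm/s
15–18 s: ½(8 + 3)(3) = 16.5 cm/s
Δv = 24 cm/s, so v(18) = -10 + (24) = 14 cm/s.

14 cm/s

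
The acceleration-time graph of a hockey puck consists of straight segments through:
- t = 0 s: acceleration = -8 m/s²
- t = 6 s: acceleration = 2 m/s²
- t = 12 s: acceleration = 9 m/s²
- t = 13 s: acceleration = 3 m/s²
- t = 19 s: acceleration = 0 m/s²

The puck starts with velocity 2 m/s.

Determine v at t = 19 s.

Δv equals the area under the a-t graph; then v = v₀ + Δv.
0–6 s: ½(-8 + 2)(6) = -18 m/s
6–12 s: ½(2 + 9)(6) = 33 m/s
12–13 s: ½(9 + 3)(1) = 6 m/s
13–19 s: ½(3 + 0)(6) = 9 m/s
Δv = 30 m/s, so v(19) = 2 + (30) = 32 m/s.

32 m/s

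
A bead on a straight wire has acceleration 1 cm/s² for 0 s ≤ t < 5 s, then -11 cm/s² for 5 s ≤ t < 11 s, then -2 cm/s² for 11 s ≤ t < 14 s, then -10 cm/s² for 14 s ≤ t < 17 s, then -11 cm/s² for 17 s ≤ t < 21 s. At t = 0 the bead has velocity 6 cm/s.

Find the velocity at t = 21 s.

Δv equals the area under the a-t graph; then v = v₀ + Δv.
0–5 s: 1 × 5 = 5 cm/s
5–11 s: -11 × 6 = -66 cm/s
11–14 s: -2 × 3 = -6 cm/s
14–17 s: -10 × 3 = -30 cm/s
17–21 s: -11 × 4 = -44 cm/s
Δv = -141 cm/s, so v(21) = 6 + (-141) = -135 cm/s.

-135 cm/s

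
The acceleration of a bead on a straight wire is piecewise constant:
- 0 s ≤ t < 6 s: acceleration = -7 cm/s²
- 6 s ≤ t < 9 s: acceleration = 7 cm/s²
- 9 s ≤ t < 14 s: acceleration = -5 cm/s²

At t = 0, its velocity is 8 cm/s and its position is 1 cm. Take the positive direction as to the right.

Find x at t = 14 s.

-275 cm

On each constant-a segment, Δv = aΔt and Δx = v₀Δt + ½aΔt²; chain segment to segment.
0–6 s: v starts 8 cm/s; Δx = 8·6 + ½·-7·6² = -78 cm; v ends -34 cm/s.
6–9 s: v starts -34 cm/s; Δx = -34·3 + ½·7·3² = -70.5 cm; v ends -13 cm/s.
9–14 s: v starts -13 cm/s; Δx = -13·5 + ½·-5·5² = -127.5 cm; v ends -38 cm/s.
x(14) = 1 + Σ Δx = -275 cm.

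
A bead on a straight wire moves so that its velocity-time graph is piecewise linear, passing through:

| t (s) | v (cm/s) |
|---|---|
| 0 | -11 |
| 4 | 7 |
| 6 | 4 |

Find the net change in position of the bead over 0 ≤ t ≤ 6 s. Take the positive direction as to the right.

3 cm

Net displacement equals the area under the velocity-time graph (areas below the axis count negative).
0–4 s: ½(-11 + 7)(4) = -8 cm
4–6 s: ½(7 + 4)(2) = 11 cm
Net displacement = 3 cm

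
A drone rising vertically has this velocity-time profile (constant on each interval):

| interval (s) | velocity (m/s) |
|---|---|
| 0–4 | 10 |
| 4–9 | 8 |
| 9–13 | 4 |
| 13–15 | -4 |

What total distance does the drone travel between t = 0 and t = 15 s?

104 m

Total distance travelled is ∫|v| dt — sum the magnitudes of each area piece.
0–4 s: |10| × 4 = 40 m
4–9 s: |8| × 5 = 40 m
9–13 s: |4| × 4 = 16 m
13–15 s: |-4| × 2 = 8 m
Total distance = 104 m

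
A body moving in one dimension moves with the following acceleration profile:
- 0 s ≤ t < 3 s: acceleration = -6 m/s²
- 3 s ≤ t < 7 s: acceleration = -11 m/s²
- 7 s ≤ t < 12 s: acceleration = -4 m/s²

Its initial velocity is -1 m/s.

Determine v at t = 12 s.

-83 m/s

Δv equals the area under the a-t graph; then v = v₀ + Δv.
0–3 s: -6 × 3 = -18 m/s
3–7 s: -11 × 4 = -44 m/s
7–12 s: -4 × 5 = -20 m/s
Δv = -82 m/s, so v(12) = -1 + (-82) = -83 m/s.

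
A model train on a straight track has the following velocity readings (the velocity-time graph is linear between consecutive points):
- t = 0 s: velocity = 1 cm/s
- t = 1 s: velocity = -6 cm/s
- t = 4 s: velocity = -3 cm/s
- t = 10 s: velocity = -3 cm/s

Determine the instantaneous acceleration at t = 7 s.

0 cm/s²

Acceleration is the slope of the v-t graph on 4–10 s: (-3 − -3)/(10 − 4) = 0 cm/s².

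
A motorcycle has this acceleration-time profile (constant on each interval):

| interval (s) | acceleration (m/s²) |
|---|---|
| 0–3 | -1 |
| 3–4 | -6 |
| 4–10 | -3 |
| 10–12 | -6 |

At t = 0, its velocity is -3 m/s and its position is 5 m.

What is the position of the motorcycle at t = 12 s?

-215.5 m

On each constant-a segment, Δv = aΔt and Δx = v₀Δt + ½aΔt²; chain segment to segment.
0–3 s: v starts -3 m/s; Δx = -3·3 + ½·-1·3² = -13.5 m; v ends -6 m/s.
3–4 s: v starts -6 m/s; Δx = -6·1 + ½·-6·1² = -9 m; v ends -12 m/s.
4–10 s: v starts -12 m/s; Δx = -12·6 + ½·-3·6² = -126 m; v ends -30 m/s.
10–12 s: v starts -30 m/s; Δx = -30·2 + ½·-6·2² = -72 m; v ends -42 m/s.
x(12) = 5 + Σ Δx = -215.5 m.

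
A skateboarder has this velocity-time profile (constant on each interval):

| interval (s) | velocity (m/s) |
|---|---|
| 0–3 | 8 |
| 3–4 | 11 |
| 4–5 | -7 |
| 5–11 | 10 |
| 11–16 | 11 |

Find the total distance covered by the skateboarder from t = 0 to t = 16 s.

Total distance travelled is ∫|v| dt — sum the magnitudes of each area piece.
0–3 s: |8| × 3 = 24 m
3–4 s: |11| × 1 = 11 m
4–5 s: |-7| × 1 = 7 m
5–11 s: |10| × 6 = 60 m
11–16 s: |11| × 5 = 55 m
Total distance = 157 m

157 m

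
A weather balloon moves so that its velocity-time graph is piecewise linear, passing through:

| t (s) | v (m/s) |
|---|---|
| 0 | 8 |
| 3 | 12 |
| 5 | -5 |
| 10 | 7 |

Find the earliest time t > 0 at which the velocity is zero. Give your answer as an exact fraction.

t = 75/17 s

v changes sign on 3–5 s (from 12 to -5); the graph is linear there, so v = 0 at t = 3 + (-12)·(5 − 3)/(-5 − 12) = 75/17 s.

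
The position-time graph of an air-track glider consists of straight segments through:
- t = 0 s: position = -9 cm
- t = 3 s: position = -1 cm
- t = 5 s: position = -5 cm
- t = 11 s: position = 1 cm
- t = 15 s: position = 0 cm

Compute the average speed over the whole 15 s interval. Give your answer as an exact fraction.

Average speed = (total path length)/(elapsed time); on a piecewise-linear x-t graph the path length is Σ|Δx|.
0–3 s: |Δx| = |-1 − -9| = 8 cm
3–5 s: |Δx| = |-5 − -1| = 4 cm
5–11 s: |Δx| = |1 − -5| = 6 cm
11–15 s: |Δx| = |0 − 1| = 1 cm
Total path = 19 cm; average speed = 19/15 = 19/15 cm/s.

19/15 cm/s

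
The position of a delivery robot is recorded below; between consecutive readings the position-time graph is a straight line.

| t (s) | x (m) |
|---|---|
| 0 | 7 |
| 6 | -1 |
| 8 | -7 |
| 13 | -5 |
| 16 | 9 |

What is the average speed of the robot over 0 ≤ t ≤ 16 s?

1.875 m/s

Average speed = (total path length)/(elapsed time); on a piecewise-linear x-t graph the path length is Σ|Δx|.
0–6 s: |Δx| = |-1 − 7| = 8 m
6–8 s: |Δx| = |-7 − -1| = 6 m
8–13 s: |Δx| = |-5 − -7| = 2 m
13–16 s: |Δx| = |9 − -5| = 14 m
Total path = 30 m; average speed = 30/16 = 1.875 m/s.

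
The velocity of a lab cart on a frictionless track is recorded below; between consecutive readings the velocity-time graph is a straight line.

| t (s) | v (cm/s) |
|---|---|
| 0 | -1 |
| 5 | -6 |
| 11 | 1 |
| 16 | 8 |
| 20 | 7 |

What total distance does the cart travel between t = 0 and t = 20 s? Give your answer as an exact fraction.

Total distance travelled is ∫|v| dt — sum the magnitudes of each area piece.
0–5 s: |½(-1 + -6)(5)| = 17.5 cm
5–11 s: v = 0 at t = 71/7 s; triangle areas 108/7 + 3/7 = 111/7 cm
11–16 s: |½(1 + 8)(5)| = 22.5 cm
16–20 s: |½(8 + 7)(4)| = 30 cm
Total distance = 601/7 cm

601/7 cm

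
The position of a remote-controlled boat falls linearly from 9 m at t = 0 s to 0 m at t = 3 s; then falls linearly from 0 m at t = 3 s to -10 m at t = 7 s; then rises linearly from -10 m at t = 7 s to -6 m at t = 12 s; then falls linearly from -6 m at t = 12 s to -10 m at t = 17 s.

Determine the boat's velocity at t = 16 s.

-0.8 m/s

Velocity is the slope of the x-t graph on 12–17 s: (-10 − -6)/(17 − 12) = -0.8 m/s.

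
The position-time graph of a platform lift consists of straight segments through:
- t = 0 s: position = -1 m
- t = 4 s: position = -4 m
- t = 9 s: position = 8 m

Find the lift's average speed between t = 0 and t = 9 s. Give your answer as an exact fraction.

Average speed = (total path length)/(elapsed time); on a piecewise-linear x-t graph the path length is Σ|Δx|.
0–4 s: |Δx| = |-4 − -1| = 3 m
4–9 s: |Δx| = |8 − -4| = 12 m
Total path = 15 m; average speed = 15/9 = 5/3 m/s.

5/3 m/s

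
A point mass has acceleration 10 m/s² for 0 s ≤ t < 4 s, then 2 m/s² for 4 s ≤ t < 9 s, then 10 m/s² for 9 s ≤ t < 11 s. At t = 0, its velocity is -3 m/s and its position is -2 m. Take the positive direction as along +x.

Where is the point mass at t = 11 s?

390 m

On each constant-a segment, Δv = aΔt and Δx = v₀Δt + ½aΔt²; chain segment to segment.
0–4 s: v starts -3 m/s; Δx = -3·4 + ½·10·4² = 68 m; v ends 37 m/s.
4–9 s: v starts 37 m/s; Δx = 37·5 + ½·2·5² = 210 m; v ends 47 m/s.
9–11 s: v starts 47 m/s; Δx = 47·2 + ½·10·2² = 114 m; v ends 67 m/s.
x(11) = -2 + Σ Δx = 390 m.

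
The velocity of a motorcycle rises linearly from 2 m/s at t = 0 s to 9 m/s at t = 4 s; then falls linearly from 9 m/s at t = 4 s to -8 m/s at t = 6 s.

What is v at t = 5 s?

0.5 m/s

On 4–6 s the graph is linear from 9 to -8 m/s: v(5) = 9 + (-8 − 9)·(5 − 4)/(6 − 4) = 0.5 m/s.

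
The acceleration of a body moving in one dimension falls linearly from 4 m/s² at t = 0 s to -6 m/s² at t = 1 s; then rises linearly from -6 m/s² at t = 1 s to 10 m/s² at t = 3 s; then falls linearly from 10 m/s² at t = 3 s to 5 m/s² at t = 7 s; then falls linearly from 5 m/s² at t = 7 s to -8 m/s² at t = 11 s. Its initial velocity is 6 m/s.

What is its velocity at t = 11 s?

33 m/s

Δv equals the area under the a-t graph; then v = v₀ + Δv.
0–1 s: ½(4 + -6)(1) = -1 m/s
1–3 s: ½(-6 + 10)(2) = 4 m/s
3–7 s: ½(10 + 5)(4) = 30 m/s
7–11 s: ½(5 + -8)(4) = -6 m/s
Δv = 27 m/s, so v(11) = 6 + (27) = 33 m/s.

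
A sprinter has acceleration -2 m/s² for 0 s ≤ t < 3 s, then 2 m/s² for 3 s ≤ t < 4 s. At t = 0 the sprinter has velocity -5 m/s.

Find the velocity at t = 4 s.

-9 m/s

Δv equals the area under the a-t graph; then v = v₀ + Δv.
0–3 s: -2 × 3 = -6 m/s
3–4 s: 2 × 1 = 2 m/s
Δv = -4 m/s, so v(4) = -5 + (-4) = -9 m/s.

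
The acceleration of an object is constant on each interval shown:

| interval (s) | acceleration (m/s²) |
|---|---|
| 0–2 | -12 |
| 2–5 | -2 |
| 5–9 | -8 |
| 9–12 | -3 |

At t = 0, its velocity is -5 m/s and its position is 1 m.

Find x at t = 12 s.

On each constant-a segment, Δv = aΔt and Δx = v₀Δt + ½aΔt²; chain segment to segment.
0–2 s: v starts -5 m/s; Δx = -5·2 + ½·-12·2² = -34 m; v ends -29 m/s.
2–5 s: v starts -29 m/s; Δx = -29·3 + ½·-2·3² = -96 m; v ends -35 m/s.
5–9 s: v starts -35 m/s; Δx = -35·4 + ½·-8·4² = -204 m; v ends -67 m/s.
9–12 s: v starts -67 m/s; Δx = -67·3 + ½·-3·3² = -214.5 m; v ends -76 m/s.
x(12) = 1 + Σ Δx = -547.5 m.

-547.5 m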